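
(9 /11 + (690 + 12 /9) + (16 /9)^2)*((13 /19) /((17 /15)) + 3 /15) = 558.83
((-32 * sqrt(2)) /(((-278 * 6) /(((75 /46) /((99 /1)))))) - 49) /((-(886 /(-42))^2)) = 21609 /196249 - 4900 * sqrt(2) /6901488583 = 0.11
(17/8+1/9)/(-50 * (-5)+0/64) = 161/18000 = 0.01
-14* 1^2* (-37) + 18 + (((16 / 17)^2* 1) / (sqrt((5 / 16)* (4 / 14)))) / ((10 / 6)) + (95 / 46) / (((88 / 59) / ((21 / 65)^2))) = 1536* sqrt(70) / 7225 + 1833914521 / 3420560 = 537.92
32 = 32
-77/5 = -15.40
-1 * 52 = -52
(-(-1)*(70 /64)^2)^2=1500625 /1048576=1.43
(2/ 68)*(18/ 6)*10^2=150/ 17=8.82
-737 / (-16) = 737 / 16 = 46.06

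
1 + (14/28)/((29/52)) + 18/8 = 481/116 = 4.15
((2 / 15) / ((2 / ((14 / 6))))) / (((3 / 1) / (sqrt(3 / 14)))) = sqrt(42) / 270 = 0.02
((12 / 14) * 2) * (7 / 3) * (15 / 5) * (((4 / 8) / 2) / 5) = 3 / 5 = 0.60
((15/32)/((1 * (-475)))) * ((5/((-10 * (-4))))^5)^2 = -3/3264175144960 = -0.00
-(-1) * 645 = 645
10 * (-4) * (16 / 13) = -640 / 13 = -49.23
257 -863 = -606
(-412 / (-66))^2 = 42436 / 1089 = 38.97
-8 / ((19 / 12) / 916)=-87936 / 19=-4628.21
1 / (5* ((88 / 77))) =7 / 40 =0.18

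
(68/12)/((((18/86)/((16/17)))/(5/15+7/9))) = 6880/243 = 28.31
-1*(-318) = 318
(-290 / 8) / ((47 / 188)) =-145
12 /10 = 6 /5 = 1.20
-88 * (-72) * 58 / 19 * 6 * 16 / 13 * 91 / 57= 82317312 / 361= 228025.80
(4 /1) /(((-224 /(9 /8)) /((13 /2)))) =-117 /896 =-0.13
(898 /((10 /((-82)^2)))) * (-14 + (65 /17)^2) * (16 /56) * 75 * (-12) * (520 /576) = -175634746300 /2023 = -86818955.17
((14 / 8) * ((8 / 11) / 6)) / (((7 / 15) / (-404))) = -2020 / 11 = -183.64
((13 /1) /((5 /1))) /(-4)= -13 /20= -0.65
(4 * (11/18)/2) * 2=22/9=2.44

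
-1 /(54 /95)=-95 /54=-1.76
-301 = -301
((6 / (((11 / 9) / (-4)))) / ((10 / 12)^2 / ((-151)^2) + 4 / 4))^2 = 31435494249931776 / 81531346539841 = 385.56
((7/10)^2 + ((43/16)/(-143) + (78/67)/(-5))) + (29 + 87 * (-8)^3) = -170598372469/3832400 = -44514.76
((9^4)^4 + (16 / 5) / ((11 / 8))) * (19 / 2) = 1936406097350176277 / 110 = 17603691794092511.61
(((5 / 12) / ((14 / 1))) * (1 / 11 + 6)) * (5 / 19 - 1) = -335 / 2508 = -0.13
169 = 169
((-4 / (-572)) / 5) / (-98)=-1 / 70070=-0.00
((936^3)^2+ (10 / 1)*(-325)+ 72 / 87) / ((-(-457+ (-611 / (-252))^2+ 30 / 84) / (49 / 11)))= 60680653869847621931260128 / 9131479313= 6645216157195889.60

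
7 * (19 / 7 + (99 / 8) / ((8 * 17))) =21365 / 1088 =19.64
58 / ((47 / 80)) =4640 / 47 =98.72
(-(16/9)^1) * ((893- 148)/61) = -11920/549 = -21.71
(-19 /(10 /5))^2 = 361 /4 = 90.25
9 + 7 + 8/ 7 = 120/ 7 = 17.14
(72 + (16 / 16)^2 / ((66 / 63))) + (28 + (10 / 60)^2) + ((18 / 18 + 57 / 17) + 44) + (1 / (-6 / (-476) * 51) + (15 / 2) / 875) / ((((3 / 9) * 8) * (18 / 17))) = 4238027933 / 28274400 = 149.89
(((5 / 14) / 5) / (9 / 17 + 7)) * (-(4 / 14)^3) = -17 / 76832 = -0.00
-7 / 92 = -0.08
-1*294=-294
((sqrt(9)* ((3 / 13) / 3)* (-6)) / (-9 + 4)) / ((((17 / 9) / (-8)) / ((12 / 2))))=-7776 / 1105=-7.04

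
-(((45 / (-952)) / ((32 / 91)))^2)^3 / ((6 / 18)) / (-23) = 120242071957921875 / 156264798458917601411072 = 0.00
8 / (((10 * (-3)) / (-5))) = 4 / 3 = 1.33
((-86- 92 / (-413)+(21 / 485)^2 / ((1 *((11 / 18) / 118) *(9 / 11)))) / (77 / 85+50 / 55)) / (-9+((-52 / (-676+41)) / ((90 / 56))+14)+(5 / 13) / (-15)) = -57587845952823615 / 6155141494063961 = -9.36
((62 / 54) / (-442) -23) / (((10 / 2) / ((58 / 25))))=-7960877 / 745875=-10.67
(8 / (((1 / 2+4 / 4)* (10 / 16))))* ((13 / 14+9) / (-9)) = -8896 / 945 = -9.41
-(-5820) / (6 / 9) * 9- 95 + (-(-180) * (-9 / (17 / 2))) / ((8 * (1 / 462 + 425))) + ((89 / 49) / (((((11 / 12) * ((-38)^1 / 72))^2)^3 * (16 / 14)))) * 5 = 79094.67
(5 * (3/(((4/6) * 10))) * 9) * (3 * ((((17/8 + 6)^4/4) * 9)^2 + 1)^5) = 2783336124560182207006248096145159716562495007908734048615214078735409126703073249443/5575186299632655785383929568162090376495104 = 499236433541884299470570100000000000000000.00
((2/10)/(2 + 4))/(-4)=-1/120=-0.01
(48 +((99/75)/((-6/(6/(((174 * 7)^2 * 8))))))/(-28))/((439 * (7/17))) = 2259703756987/8509889270400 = 0.27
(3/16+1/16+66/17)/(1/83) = 23323/68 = 342.99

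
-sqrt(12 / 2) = -sqrt(6) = -2.45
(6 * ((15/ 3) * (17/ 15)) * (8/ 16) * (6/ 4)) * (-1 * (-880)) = 22440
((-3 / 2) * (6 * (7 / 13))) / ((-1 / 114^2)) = 818748 / 13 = 62980.62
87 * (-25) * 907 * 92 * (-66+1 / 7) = 83667212700 / 7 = 11952458957.14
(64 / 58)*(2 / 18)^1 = 32 / 261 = 0.12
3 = 3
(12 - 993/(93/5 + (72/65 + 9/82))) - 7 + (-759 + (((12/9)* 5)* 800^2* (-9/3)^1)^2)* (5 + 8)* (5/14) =374961766398240729395/492926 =760685714282145.25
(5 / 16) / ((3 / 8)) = 5 / 6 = 0.83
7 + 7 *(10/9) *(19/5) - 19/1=158/9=17.56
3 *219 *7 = 4599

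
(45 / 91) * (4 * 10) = 1800 / 91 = 19.78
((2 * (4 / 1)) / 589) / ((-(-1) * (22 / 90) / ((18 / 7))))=6480 / 45353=0.14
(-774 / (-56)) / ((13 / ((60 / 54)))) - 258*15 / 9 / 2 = -38915 / 182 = -213.82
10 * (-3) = -30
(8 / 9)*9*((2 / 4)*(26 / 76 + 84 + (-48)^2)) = 181514 / 19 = 9553.37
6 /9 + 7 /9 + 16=157 /9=17.44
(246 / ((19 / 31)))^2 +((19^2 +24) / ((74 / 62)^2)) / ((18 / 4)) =161156.67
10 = 10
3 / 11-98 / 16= -515 / 88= -5.85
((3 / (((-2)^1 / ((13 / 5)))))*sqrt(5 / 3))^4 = 257049 / 400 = 642.62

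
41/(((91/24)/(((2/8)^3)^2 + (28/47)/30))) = 2380009/10949120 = 0.22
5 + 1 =6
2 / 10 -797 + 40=-3784 / 5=-756.80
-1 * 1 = -1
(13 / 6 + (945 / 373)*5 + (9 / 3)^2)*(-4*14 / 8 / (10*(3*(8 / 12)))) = -373387 / 44760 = -8.34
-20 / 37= -0.54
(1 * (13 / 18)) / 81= 13 / 1458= 0.01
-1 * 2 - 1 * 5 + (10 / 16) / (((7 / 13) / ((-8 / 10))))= -7.93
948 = 948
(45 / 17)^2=2025 / 289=7.01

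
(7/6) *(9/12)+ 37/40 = 1.80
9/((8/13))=117/8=14.62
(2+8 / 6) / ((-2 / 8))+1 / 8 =-317 / 24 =-13.21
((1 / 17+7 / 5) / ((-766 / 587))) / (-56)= 18197 / 911540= 0.02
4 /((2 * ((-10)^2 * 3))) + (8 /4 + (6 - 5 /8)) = 4429 /600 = 7.38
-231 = -231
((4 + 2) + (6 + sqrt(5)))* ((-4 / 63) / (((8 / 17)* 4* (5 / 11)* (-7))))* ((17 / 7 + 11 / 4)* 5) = 27115* sqrt(5) / 98784 + 27115 / 8232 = 3.91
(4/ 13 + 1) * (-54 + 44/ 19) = -16694/ 247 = -67.59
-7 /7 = -1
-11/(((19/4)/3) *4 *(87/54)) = -594/551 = -1.08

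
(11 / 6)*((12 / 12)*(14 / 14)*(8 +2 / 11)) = 15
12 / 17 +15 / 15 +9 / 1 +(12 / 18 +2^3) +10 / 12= 687 / 34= 20.21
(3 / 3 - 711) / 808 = -355 / 404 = -0.88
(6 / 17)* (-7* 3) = -7.41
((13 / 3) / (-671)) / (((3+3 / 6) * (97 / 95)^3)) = -22291750 / 12860475243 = -0.00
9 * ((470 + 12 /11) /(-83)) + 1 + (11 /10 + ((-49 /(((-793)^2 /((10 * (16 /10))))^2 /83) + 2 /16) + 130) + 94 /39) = 83.55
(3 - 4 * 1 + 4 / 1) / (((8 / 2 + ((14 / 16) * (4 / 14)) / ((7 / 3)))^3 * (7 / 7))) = 65856 / 1520875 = 0.04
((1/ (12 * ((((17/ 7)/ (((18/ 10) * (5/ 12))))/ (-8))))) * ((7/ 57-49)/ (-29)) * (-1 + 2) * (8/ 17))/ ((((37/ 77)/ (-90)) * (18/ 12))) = 120132320/ 5891843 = 20.39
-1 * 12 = -12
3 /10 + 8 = 83 /10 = 8.30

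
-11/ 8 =-1.38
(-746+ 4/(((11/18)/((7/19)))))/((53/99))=-1398690/1007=-1388.97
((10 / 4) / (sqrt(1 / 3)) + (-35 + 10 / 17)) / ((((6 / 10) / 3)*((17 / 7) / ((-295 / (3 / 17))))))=2013375 / 17 -51625*sqrt(3) / 6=103530.97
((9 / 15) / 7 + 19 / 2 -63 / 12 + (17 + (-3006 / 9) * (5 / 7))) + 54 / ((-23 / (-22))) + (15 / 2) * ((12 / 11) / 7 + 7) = -3964019 / 35420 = -111.91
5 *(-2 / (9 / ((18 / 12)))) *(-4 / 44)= 5 / 33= 0.15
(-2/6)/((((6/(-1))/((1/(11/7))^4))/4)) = 4802/131769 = 0.04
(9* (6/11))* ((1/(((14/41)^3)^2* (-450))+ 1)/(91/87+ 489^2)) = -355433203701/43076437431843200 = -0.00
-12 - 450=-462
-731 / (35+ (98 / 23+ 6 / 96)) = -269008 / 14471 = -18.59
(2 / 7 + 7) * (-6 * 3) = -918 / 7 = -131.14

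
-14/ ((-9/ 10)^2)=-1400/ 81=-17.28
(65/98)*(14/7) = 65/49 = 1.33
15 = 15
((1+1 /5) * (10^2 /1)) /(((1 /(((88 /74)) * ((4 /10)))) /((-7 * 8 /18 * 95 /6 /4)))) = -234080 /333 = -702.94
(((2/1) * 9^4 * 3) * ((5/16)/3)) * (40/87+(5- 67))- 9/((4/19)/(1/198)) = -644006441/2552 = -252353.62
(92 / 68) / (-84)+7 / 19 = 9559 / 27132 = 0.35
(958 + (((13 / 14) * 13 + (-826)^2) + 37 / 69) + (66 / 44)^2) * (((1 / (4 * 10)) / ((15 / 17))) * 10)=22440625481 / 115920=193587.18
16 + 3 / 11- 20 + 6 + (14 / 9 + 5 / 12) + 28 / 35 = 9989 / 1980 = 5.04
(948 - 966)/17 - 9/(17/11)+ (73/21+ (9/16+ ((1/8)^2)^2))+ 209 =301456997/1462272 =206.16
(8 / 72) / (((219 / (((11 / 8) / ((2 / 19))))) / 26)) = 2717 / 15768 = 0.17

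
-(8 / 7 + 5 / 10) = -23 / 14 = -1.64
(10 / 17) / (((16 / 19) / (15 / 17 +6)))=11115 / 2312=4.81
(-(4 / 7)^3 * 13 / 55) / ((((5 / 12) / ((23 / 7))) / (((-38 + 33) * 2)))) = 459264 / 132055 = 3.48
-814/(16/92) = -9361/2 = -4680.50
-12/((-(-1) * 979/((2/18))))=-4/2937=-0.00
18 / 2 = 9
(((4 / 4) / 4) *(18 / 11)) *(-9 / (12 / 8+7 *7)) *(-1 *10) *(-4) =-3240 / 1111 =-2.92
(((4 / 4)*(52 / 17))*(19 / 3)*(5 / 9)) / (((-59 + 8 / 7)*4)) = -1729 / 37179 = -0.05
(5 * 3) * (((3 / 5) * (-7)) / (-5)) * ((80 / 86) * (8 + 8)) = 8064 / 43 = 187.53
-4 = -4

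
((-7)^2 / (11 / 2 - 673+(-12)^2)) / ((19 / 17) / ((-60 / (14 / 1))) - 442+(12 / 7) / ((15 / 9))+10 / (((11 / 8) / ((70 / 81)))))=34636140 / 160948365947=0.00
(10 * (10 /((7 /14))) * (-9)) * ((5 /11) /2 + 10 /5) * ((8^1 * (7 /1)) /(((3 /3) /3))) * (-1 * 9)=6061745.45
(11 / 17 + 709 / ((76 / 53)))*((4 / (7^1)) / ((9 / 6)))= 426430 / 2261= 188.60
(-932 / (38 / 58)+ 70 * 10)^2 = 188457984 / 361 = 522044.28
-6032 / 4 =-1508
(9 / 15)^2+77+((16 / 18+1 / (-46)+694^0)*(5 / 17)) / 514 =6996403513 / 90438300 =77.36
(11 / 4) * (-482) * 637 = -1688687 / 2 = -844343.50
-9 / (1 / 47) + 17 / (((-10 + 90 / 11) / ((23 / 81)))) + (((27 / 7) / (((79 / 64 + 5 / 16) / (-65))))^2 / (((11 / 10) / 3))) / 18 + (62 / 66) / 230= 8637742751389 / 2430059940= 3554.54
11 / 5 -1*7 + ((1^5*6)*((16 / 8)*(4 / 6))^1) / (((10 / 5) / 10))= 176 / 5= 35.20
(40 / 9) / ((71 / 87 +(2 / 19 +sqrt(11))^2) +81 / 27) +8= 1077597368960 / 129824498607 - 184589408 * sqrt(11) / 43274832869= 8.29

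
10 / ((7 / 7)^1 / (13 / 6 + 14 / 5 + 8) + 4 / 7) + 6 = 18913 / 883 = 21.42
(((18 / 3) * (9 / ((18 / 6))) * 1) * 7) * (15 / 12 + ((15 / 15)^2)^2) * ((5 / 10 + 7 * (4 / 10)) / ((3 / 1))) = 311.85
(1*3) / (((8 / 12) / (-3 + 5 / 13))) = -153 / 13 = -11.77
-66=-66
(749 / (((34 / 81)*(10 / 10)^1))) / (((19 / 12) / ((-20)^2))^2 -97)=-698906880000 / 37992953863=-18.40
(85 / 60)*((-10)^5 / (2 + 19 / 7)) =-30050.51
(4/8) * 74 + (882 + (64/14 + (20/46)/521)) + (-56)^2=340520981/83881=4059.57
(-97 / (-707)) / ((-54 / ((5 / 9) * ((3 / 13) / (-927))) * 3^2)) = 485 / 12422243106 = 0.00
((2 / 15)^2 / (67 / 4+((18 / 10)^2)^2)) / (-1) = -400 / 613071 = -0.00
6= 6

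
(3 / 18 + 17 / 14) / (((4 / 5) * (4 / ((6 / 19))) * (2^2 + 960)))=145 / 1025696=0.00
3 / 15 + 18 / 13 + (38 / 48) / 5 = 1.74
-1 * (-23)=23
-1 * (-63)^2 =-3969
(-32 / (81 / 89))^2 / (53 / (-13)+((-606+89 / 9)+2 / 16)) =-2.06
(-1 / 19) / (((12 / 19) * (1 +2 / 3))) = -1 / 20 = -0.05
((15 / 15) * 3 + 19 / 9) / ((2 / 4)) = 92 / 9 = 10.22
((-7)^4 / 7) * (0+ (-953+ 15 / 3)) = -325164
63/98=9/14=0.64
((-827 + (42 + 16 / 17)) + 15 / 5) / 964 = -6639 / 8194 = -0.81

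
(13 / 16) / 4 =13 / 64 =0.20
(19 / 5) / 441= 19 / 2205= 0.01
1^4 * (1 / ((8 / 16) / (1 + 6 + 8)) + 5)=35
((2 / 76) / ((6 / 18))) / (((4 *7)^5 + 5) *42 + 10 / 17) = 51 / 466951840616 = 0.00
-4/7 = -0.57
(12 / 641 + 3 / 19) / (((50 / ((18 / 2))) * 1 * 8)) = 19359 / 4871600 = 0.00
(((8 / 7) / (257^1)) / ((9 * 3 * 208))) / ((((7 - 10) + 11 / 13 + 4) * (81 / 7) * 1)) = 1 / 26978832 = 0.00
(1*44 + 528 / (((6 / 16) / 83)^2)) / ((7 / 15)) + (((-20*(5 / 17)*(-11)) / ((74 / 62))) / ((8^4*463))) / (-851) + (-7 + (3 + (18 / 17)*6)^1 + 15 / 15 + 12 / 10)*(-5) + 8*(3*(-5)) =14066354691368084147 / 253782197248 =55426877.24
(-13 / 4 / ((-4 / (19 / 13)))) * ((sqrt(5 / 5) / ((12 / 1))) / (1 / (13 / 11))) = 247 / 2112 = 0.12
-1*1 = -1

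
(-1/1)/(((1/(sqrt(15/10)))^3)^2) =-27/8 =-3.38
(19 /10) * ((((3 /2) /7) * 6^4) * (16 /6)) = 49248 /35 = 1407.09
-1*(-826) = 826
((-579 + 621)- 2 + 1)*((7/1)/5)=287/5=57.40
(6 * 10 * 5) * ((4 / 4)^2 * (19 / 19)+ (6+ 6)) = 3900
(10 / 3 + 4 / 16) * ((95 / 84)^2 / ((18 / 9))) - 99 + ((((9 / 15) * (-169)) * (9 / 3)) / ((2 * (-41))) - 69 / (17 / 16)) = -157.94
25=25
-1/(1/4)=-4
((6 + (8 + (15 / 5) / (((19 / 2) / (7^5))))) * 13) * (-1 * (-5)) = 6572020 / 19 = 345895.79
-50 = -50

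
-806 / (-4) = 403 / 2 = 201.50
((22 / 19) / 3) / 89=22 / 5073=0.00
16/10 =8/5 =1.60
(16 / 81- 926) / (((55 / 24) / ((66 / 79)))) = -239968 / 711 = -337.51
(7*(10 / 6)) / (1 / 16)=560 / 3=186.67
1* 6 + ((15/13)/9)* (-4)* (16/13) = 2722/507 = 5.37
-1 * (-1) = 1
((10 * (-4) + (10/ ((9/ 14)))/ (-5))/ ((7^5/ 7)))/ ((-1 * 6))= 194/ 64827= 0.00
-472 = -472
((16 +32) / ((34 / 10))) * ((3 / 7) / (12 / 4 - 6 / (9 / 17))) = -432 / 595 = -0.73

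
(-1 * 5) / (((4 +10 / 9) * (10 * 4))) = -9 / 368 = -0.02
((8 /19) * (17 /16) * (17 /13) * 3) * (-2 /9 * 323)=-4913 /39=-125.97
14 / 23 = 0.61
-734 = -734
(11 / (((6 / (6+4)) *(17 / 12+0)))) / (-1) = -220 / 17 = -12.94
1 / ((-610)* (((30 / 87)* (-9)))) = 29 / 54900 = 0.00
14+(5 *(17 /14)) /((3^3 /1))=5377 /378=14.22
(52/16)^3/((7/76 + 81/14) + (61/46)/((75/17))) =504046725/90718672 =5.56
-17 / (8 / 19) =-323 / 8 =-40.38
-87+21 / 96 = -2777 / 32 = -86.78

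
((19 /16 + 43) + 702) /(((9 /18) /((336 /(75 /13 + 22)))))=6518694 /361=18057.32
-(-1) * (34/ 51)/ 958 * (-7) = -7/ 1437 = -0.00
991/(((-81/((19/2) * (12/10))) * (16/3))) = -18829/720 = -26.15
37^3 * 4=202612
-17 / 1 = -17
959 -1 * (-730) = 1689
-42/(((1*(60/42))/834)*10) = -2451.96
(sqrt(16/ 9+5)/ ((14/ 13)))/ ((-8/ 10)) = -65 * sqrt(61)/ 168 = -3.02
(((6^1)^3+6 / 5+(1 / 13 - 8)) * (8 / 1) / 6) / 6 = 27206 / 585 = 46.51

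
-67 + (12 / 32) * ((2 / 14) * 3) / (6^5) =-3241727 / 48384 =-67.00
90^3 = 729000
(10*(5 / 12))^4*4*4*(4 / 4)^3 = 390625 / 81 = 4822.53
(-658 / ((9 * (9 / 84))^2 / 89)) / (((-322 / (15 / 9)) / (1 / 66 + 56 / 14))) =2172650200 / 1659933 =1308.88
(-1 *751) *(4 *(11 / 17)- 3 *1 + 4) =-2694.76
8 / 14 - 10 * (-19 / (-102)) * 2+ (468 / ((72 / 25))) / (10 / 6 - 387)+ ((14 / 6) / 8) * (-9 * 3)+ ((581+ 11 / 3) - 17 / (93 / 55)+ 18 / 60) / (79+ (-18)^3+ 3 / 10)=-500056777471 / 43292289012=-11.55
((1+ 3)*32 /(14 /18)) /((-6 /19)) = -521.14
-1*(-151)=151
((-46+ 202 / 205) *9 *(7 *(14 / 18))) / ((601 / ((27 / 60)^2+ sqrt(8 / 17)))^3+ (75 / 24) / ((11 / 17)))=-6702842546201669382956908544000 *sqrt(34) / 9446100402616114882511038743346724547 - 3529483266492155322260137615939936 / 1180762550327014360313879842918340568375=-0.00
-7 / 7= -1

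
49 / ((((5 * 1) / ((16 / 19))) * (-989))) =-784 / 93955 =-0.01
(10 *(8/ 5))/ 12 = 4/ 3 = 1.33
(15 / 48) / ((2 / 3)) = 15 / 32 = 0.47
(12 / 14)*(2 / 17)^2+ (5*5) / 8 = 50767 / 16184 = 3.14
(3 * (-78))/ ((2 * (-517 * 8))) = 0.03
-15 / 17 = -0.88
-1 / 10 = -0.10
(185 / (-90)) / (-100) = 0.02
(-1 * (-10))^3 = 1000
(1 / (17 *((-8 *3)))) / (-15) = 1 / 6120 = 0.00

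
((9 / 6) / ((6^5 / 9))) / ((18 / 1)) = 1 / 10368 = 0.00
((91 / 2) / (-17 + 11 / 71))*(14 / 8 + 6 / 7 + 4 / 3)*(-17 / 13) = 399517 / 28704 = 13.92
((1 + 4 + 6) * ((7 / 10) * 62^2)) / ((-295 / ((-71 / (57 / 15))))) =10507574 / 5605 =1874.68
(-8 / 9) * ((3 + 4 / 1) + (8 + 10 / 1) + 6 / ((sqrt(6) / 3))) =-200 / 9 - 8 * sqrt(6) / 3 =-28.75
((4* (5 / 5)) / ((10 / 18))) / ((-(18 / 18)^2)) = -36 / 5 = -7.20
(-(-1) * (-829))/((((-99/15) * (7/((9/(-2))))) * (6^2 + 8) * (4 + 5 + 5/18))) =-111915/565796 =-0.20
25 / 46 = 0.54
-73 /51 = -1.43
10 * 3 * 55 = 1650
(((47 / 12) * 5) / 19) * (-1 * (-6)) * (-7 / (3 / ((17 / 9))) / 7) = -3995 / 1026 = -3.89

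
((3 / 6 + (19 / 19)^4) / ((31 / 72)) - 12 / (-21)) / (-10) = -88 / 217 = -0.41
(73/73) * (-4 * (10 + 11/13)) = -43.38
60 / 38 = 30 / 19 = 1.58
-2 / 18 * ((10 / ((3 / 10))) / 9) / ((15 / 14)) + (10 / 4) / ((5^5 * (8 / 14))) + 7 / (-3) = -9899897 / 3645000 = -2.72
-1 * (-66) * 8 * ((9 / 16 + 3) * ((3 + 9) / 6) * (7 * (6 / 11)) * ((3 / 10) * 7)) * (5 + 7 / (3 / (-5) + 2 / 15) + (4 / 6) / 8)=-2991303 / 10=-299130.30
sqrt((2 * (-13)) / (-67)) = sqrt(1742) / 67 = 0.62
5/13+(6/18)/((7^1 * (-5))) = 512/1365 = 0.38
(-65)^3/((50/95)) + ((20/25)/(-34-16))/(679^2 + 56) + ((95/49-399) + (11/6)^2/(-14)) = -1685444917287737/3227679000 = -522184.80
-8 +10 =2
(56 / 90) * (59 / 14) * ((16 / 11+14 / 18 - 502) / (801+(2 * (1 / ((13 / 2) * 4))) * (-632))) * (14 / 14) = -75897718 / 43574355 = -1.74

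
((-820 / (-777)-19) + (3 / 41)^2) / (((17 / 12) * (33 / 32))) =-12.28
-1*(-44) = 44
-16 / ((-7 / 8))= 128 / 7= 18.29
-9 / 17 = -0.53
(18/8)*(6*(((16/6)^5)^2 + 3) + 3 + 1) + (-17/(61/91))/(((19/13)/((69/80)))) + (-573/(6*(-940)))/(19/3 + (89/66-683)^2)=4736099803374754664465237/19290285855167580720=245517.35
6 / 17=0.35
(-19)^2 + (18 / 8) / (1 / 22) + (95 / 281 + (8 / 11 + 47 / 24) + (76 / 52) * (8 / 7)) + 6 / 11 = 415.74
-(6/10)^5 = -243/3125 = -0.08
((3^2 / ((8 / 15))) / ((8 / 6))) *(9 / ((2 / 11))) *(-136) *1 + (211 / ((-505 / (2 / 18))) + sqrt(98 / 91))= -85200.88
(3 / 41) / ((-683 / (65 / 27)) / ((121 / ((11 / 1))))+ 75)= 715 / 480848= 0.00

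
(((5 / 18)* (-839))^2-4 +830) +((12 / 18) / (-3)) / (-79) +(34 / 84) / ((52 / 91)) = 2822808947 / 51192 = 55141.60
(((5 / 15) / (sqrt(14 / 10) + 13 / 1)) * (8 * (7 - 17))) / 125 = -104 / 6285 + 8 * sqrt(35) / 31425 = -0.02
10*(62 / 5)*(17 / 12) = 527 / 3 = 175.67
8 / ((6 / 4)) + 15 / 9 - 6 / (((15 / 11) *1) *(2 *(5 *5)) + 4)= 2746 / 397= 6.92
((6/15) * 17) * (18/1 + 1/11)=6766/55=123.02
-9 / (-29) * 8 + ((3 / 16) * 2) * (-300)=-6381 / 58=-110.02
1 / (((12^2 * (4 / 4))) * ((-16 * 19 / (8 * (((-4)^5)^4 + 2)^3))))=-18461499941557908719743167075946041 / 76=-242914472915235641049252200000000.00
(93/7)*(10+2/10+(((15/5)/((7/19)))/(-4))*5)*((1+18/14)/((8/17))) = 4743/3430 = 1.38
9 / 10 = 0.90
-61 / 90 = -0.68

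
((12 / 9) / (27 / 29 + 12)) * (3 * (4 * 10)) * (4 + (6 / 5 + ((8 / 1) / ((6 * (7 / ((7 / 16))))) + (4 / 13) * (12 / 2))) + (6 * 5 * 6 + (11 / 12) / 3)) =101754736 / 43875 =2319.20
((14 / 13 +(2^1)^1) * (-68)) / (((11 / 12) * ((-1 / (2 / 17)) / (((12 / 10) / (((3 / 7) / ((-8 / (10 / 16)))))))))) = -688128 / 715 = -962.42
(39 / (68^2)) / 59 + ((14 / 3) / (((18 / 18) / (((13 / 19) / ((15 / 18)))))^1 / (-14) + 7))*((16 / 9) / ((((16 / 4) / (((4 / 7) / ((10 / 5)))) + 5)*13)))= 1761446233 / 352172445264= 0.01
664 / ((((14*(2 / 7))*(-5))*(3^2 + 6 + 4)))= -166 / 95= -1.75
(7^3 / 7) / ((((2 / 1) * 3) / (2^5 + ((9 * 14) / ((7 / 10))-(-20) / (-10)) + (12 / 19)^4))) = 223669859 / 130321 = 1716.30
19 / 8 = 2.38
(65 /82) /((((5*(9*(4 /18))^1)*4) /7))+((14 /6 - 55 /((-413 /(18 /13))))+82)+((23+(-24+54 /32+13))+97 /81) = 14198953631 /142643592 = 99.54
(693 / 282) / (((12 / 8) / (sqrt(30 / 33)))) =7 * sqrt(110) / 47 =1.56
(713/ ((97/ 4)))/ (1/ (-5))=-14260/ 97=-147.01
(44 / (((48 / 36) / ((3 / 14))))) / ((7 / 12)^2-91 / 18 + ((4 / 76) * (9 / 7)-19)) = -135432 / 452899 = -0.30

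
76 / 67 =1.13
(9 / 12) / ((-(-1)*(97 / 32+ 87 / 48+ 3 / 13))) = 312 / 2111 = 0.15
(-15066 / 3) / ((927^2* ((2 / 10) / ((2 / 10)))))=-62 / 10609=-0.01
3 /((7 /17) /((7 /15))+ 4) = 51 /83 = 0.61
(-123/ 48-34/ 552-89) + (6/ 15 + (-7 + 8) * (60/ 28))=-3442099/ 38640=-89.08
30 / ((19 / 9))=270 / 19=14.21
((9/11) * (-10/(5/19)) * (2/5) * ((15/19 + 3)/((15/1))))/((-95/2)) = 1728/26125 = 0.07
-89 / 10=-8.90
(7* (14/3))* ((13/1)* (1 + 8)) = 3822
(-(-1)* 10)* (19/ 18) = 95/ 9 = 10.56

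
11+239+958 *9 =8872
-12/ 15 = -4/ 5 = -0.80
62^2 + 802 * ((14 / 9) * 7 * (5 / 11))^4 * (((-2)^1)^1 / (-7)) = 13578882826244 / 96059601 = 141358.93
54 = 54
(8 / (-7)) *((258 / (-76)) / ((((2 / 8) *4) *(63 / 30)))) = 1720 / 931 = 1.85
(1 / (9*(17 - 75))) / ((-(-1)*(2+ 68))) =-1 / 36540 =-0.00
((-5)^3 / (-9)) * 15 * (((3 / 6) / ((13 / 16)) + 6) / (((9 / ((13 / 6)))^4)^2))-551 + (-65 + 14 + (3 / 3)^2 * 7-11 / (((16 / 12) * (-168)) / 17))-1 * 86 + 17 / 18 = -515632603660921547 / 759170594060928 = -679.21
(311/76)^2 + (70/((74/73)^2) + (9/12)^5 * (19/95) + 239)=819614999987/2530350080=323.91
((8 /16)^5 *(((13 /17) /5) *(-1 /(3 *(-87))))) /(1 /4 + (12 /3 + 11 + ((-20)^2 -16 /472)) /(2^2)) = 0.00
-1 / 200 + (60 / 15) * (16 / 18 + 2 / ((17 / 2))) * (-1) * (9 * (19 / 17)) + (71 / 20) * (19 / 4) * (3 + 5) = 89.66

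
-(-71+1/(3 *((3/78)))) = 187/3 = 62.33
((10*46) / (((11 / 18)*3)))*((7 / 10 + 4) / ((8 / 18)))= 29187 / 11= 2653.36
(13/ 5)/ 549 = 13/ 2745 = 0.00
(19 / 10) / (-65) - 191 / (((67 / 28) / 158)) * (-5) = 2746196727 / 43550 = 63058.48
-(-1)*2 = 2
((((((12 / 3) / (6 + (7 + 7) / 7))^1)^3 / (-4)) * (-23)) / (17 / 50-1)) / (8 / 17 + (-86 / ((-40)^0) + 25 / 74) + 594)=-361675 / 168981384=-0.00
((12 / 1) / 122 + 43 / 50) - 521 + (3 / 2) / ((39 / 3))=-10307538 / 19825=-519.93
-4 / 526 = -2 / 263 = -0.01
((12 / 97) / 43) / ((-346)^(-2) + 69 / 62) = 44534352 / 17227201843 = 0.00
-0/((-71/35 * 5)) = 0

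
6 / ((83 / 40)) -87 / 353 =77499 / 29299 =2.65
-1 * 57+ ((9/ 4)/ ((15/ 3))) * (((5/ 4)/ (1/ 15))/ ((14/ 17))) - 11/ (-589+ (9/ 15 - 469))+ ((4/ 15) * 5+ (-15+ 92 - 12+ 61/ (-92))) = 1546573261/ 81715872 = 18.93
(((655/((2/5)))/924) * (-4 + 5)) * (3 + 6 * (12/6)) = 16375/616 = 26.58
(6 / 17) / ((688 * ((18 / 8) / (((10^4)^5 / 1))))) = 50000000000000000000 / 2193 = 22799817601459188.33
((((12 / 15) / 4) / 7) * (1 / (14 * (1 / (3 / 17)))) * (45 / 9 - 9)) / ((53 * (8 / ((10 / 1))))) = -3 / 88298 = -0.00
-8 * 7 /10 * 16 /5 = -448 /25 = -17.92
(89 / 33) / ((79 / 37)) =3293 / 2607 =1.26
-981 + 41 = -940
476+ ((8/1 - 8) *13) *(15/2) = 476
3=3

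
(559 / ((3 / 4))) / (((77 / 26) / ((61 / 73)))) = 3546296 / 16863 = 210.30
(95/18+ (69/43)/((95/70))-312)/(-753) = 4493269/11073618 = 0.41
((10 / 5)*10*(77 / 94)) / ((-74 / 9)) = -3465 / 1739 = -1.99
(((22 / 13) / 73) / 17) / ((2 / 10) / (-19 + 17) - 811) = -220 / 130854763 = -0.00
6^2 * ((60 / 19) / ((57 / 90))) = 64800 / 361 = 179.50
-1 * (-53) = 53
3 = 3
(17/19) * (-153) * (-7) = 18207/19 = 958.26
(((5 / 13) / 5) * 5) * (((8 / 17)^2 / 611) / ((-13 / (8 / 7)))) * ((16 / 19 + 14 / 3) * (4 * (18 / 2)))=-9646080 / 3968966183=-0.00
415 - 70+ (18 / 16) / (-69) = 63477 / 184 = 344.98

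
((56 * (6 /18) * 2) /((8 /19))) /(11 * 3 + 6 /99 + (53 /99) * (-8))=114 /37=3.08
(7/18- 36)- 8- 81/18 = -433/9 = -48.11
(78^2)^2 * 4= 148060224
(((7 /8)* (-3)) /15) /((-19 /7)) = 49 /760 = 0.06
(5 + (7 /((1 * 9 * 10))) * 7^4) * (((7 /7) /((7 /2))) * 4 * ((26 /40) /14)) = 224341 /22050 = 10.17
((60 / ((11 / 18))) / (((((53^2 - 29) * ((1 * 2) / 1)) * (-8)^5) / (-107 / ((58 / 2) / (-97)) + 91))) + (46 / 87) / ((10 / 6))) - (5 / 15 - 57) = 620964923023 / 10897244160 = 56.98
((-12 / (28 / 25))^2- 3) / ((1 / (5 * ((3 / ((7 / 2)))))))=164340 / 343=479.13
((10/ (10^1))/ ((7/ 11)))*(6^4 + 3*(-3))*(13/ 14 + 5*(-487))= -4922735.60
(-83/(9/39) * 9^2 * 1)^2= 848731689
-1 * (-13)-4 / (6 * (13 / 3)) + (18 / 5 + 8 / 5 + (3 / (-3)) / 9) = 10492 / 585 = 17.94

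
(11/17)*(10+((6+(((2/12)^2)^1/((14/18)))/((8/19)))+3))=47025/3808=12.35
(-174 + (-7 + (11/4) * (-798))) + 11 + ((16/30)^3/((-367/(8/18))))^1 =-52717122721/22295250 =-2364.50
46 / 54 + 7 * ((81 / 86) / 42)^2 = 4782707 / 5591376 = 0.86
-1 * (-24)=24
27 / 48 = 9 / 16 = 0.56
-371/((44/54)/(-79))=791343/22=35970.14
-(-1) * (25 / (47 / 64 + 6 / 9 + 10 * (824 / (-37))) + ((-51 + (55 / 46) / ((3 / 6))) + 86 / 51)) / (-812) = 21684548720 / 374353309113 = 0.06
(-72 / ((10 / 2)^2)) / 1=-72 / 25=-2.88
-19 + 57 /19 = -16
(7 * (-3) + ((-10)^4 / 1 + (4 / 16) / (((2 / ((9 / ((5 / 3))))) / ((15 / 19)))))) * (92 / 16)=34888447 / 608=57382.31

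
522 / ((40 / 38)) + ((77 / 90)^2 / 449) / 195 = 351690054379 / 709195500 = 495.90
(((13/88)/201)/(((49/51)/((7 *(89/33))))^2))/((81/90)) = 148795985/471924684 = 0.32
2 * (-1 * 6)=-12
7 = 7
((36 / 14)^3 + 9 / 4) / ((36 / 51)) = 149685 / 5488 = 27.27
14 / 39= 0.36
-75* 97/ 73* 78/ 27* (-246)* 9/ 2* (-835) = -19426650750/ 73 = -266118503.42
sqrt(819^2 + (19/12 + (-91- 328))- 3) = 818.74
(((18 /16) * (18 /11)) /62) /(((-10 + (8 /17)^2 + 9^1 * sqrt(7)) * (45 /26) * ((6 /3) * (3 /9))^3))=5308641 /4419823760 + 9771957 * sqrt(7) /8839647520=0.00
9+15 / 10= 21 / 2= 10.50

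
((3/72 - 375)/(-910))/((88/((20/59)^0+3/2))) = 8999/768768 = 0.01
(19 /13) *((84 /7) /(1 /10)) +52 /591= 1348156 /7683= 175.47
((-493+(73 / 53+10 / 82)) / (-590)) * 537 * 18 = 5161793823 / 641035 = 8052.28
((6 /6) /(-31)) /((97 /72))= -72 /3007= -0.02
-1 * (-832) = 832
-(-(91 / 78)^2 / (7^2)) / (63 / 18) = 1 / 126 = 0.01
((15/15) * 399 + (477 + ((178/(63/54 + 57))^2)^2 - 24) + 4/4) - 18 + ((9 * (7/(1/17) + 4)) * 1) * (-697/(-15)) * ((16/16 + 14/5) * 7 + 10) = 698593819981839994/370887090025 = 1883575.46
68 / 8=17 / 2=8.50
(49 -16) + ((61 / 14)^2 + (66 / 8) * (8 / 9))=34879 / 588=59.32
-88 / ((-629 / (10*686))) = 603680 / 629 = 959.75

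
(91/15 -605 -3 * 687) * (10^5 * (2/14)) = -797980000/21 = -37999047.62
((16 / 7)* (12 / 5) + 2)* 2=524 / 35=14.97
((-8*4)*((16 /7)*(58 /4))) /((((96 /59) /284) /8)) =-31099136 /21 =-1480911.24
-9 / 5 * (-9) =81 / 5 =16.20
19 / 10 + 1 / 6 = 31 / 15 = 2.07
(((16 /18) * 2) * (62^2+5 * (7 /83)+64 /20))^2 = 652710932011264 /13950225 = 46788559.47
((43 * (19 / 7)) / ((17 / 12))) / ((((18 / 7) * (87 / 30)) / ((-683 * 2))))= -22320440 / 1479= -15091.58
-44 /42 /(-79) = 0.01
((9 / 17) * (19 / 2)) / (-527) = -171 / 17918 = -0.01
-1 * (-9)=9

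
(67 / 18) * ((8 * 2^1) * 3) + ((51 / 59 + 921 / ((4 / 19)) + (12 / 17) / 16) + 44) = 27672721 / 6018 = 4598.33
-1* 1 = -1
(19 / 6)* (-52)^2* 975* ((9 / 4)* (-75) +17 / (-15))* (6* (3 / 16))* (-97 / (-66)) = -206360903515 / 88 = -2345010267.22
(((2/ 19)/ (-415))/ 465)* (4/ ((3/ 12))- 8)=-16/ 3666525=-0.00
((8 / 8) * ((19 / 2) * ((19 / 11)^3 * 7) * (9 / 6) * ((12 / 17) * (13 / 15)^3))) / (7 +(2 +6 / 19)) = 38079926521 / 1501867125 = 25.36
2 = 2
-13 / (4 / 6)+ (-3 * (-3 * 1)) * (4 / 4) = -21 / 2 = -10.50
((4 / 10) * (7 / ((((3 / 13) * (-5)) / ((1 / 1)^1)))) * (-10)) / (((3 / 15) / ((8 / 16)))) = 182 / 3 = 60.67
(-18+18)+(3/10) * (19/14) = 57/140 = 0.41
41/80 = 0.51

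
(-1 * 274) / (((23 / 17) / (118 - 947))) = 3861482 / 23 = 167890.52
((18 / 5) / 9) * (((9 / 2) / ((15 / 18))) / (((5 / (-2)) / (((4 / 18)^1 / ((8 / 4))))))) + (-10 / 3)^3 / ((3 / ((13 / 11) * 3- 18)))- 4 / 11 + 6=6830686 / 37125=183.99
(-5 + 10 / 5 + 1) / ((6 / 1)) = -1 / 3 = -0.33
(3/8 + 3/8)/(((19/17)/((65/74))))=3315/5624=0.59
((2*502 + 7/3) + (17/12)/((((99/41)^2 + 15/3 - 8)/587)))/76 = 74232307/4339296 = 17.11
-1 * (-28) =28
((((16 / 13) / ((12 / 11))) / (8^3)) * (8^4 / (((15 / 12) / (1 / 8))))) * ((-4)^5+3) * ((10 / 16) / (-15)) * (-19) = -426778 / 585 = -729.54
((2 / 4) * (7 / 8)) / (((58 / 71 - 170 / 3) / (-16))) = 1491 / 11896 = 0.13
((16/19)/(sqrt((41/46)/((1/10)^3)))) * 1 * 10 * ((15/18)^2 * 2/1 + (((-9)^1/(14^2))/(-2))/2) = 241 * sqrt(4715)/41895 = 0.39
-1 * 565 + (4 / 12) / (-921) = -1561096 / 2763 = -565.00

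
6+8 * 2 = 22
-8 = -8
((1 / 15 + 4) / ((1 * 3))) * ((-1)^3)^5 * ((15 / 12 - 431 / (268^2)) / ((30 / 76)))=-4.27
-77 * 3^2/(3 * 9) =-77/3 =-25.67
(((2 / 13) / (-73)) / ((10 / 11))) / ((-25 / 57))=627 / 118625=0.01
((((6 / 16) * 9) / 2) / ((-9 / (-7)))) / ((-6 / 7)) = -49 / 32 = -1.53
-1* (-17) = 17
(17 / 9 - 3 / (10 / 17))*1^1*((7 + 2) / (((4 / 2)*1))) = -289 / 20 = -14.45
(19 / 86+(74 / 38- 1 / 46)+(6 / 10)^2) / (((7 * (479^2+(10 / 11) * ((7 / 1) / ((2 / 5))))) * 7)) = 264341 / 1185724314150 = 0.00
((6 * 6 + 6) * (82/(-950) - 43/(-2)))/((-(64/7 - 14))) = 2990421/16150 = 185.17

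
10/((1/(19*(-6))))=-1140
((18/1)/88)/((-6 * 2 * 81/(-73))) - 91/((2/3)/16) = -10378295/4752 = -2183.98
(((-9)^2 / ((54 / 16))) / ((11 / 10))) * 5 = 1200 / 11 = 109.09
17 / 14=1.21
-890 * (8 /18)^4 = -227840 /6561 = -34.73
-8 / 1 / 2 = -4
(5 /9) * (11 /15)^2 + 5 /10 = 0.80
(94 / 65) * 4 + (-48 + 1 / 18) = -49327 / 1170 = -42.16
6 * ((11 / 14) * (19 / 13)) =627 / 91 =6.89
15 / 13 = 1.15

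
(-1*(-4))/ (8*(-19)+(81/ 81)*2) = -2/ 75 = -0.03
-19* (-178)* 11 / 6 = 18601 / 3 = 6200.33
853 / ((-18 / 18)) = -853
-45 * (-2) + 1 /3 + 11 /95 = 25778 /285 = 90.45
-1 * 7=-7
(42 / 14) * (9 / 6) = 9 / 2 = 4.50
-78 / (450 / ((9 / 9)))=-13 / 75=-0.17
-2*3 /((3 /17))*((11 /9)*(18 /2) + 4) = -510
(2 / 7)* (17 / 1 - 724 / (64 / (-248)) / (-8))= -5339 / 56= -95.34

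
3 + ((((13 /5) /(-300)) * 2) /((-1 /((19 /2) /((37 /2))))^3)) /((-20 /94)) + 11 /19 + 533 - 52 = 484.57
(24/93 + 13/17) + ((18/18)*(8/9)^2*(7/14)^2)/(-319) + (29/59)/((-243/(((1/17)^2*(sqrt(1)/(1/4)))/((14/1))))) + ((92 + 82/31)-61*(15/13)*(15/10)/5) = 555953872519555/7457270434614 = 74.55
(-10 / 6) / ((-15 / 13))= 13 / 9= 1.44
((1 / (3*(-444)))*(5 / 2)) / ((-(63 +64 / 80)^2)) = 125 / 271091304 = 0.00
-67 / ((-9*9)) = 67 / 81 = 0.83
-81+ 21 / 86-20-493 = -51063 / 86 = -593.76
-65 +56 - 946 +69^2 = 3806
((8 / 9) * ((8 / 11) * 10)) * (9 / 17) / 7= 0.49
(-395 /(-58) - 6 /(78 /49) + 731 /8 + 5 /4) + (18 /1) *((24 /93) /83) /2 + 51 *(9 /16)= 1930444177 /15520336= 124.38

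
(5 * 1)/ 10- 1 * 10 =-9.50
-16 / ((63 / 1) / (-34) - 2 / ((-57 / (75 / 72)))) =186048 / 21121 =8.81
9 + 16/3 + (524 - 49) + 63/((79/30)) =121642/237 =513.26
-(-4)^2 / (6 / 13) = -104 / 3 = -34.67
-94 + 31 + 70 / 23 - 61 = -2782 / 23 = -120.96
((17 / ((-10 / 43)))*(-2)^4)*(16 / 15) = -93568 / 75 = -1247.57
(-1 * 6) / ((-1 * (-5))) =-1.20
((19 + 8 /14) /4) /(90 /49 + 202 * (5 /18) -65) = -0.69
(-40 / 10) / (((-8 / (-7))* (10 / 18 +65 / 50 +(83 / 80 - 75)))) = 2520 / 51917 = 0.05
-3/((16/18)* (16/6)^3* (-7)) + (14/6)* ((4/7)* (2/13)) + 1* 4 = 4730639/1118208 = 4.23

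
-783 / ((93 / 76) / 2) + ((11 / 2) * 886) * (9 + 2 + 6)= 2528399 / 31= 81561.26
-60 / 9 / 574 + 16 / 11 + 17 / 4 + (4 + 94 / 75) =10367207 / 947100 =10.95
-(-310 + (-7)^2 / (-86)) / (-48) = -8903 / 1376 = -6.47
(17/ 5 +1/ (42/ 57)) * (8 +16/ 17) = 25308/ 595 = 42.53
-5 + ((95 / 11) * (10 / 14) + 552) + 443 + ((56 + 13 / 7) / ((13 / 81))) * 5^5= 1128669040 / 1001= 1127541.50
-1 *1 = -1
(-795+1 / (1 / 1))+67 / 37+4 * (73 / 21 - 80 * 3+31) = -1254299 / 777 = -1614.28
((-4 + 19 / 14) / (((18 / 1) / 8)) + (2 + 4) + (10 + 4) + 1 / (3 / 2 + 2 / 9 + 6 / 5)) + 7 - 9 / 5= 2018734 / 82845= 24.37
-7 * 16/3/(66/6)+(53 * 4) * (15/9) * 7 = 2469.94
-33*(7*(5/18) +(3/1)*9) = -5731/6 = -955.17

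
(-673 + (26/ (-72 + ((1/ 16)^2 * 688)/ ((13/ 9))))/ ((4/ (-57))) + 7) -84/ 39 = -41906074/ 63219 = -662.87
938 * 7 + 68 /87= 571310 /87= 6566.78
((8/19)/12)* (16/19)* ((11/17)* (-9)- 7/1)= -6976/18411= -0.38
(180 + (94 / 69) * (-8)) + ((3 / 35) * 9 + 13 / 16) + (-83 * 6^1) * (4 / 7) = -628651 / 5520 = -113.89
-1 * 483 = -483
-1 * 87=-87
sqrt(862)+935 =964.36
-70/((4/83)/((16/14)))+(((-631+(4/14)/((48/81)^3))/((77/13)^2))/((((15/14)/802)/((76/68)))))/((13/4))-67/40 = -1215602804539/193522560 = -6281.45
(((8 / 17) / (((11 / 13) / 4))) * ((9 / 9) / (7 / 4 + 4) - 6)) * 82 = -1062.78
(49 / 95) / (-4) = -49 / 380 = -0.13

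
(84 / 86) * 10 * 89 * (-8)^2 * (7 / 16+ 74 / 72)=10516240 / 129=81521.24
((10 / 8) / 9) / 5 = 1 / 36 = 0.03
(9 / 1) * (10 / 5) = 18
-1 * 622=-622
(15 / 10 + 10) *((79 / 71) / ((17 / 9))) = 16353 / 2414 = 6.77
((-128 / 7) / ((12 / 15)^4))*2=-625 / 7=-89.29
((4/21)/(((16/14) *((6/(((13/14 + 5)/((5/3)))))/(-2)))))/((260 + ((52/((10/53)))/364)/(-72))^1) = -996/1310347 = -0.00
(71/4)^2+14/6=15235/48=317.40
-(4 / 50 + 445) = -11127 / 25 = -445.08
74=74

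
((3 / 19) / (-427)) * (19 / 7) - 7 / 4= -20935 / 11956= -1.75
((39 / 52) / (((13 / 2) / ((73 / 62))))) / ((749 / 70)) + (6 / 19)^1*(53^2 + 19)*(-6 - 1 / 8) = -8963024013 / 1638598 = -5469.93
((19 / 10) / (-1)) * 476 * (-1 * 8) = 36176 / 5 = 7235.20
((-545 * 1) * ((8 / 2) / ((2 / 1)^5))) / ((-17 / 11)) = 5995 / 136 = 44.08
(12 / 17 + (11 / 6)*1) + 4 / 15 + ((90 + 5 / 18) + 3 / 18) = 142673 / 1530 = 93.25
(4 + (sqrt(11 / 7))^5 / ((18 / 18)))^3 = 117102227*sqrt(77) / 5764801 + 3008260 / 16807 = 357.24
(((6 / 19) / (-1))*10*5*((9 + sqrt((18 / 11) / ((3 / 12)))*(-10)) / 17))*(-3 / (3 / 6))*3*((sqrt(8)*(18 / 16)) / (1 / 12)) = -10586.72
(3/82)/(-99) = -1/2706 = -0.00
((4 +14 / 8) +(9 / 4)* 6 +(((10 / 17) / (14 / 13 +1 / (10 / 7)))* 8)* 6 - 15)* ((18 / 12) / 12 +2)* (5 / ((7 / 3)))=1581795 / 17248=91.71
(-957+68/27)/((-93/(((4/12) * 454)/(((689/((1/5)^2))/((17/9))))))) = 198900578/1167803325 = 0.17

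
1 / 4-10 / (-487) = 527 / 1948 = 0.27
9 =9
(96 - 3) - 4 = 89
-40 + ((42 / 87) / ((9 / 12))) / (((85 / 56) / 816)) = 44376 / 145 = 306.04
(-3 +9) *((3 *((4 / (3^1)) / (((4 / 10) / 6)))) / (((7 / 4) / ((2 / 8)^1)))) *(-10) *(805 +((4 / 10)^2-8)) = -409968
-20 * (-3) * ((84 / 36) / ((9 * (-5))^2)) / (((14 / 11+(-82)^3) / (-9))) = 154 / 136463265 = 0.00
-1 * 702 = -702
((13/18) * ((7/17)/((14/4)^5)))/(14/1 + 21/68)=832/21025557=0.00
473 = 473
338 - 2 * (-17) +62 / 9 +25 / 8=382.01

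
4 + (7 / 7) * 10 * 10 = 104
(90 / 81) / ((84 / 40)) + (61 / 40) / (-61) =3811 / 7560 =0.50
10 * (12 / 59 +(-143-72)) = -126730 / 59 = -2147.97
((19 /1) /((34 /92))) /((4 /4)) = 874 /17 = 51.41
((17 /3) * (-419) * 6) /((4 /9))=-64107 /2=-32053.50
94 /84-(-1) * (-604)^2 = 15322319 /42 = 364817.12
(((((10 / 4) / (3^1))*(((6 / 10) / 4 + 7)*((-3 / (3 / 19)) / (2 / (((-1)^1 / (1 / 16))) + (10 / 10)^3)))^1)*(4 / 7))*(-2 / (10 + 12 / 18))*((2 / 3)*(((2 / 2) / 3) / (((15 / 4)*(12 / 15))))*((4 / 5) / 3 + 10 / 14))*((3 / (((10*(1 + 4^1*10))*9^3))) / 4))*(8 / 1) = 279851 / 13840101450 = 0.00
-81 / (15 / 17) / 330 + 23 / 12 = 5407 / 3300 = 1.64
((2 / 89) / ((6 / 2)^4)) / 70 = 1 / 252315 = 0.00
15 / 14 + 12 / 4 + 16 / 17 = 1193 / 238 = 5.01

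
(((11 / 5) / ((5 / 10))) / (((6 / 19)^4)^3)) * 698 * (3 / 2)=8496915974294992079 / 1813985280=4684115173.36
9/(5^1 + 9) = 9/14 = 0.64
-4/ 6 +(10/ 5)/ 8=-5/ 12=-0.42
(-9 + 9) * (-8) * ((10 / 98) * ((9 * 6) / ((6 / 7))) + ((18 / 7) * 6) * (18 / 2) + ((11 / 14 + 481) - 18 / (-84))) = 0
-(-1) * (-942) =-942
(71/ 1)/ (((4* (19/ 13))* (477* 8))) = 923/ 290016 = 0.00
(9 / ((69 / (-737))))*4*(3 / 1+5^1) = -3076.17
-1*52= -52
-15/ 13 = -1.15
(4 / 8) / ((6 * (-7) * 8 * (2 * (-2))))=1 / 2688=0.00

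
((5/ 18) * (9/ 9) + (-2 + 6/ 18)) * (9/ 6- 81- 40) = 5975/ 36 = 165.97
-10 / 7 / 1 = -10 / 7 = -1.43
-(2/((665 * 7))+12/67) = -55994/311885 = -0.18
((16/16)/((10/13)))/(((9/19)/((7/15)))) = 1729/1350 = 1.28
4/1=4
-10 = -10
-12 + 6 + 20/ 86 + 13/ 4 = -433/ 172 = -2.52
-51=-51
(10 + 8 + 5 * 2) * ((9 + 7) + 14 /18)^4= 14556796828 /6561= 2218685.69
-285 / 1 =-285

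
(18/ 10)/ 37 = 9/ 185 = 0.05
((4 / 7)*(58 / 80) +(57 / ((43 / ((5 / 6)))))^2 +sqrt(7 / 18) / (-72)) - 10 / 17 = 4604389 / 4400620 - sqrt(14) / 432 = 1.04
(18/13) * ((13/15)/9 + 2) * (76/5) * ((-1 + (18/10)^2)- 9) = -559208/1875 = -298.24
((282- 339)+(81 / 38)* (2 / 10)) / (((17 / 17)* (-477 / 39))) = 46579 / 10070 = 4.63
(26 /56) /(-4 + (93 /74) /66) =-5291 /45367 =-0.12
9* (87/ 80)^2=68121/ 6400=10.64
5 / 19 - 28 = -527 / 19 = -27.74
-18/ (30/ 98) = -294/ 5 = -58.80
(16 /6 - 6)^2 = 11.11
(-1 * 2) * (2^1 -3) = 2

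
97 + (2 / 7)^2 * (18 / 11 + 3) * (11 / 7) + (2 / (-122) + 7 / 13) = 26687677 / 271999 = 98.12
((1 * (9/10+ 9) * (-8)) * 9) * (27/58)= -48114/145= -331.82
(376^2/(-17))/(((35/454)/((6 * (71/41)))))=-27342683904/24395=-1120831.48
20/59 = 0.34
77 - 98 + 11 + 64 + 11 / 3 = 173 / 3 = 57.67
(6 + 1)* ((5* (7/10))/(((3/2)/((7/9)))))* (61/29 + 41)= 428750/783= 547.57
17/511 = 0.03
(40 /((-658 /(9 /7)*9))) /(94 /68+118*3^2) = -136 /16652993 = -0.00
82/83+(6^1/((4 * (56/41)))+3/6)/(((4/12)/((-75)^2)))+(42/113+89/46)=651679757213/24160304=26973.16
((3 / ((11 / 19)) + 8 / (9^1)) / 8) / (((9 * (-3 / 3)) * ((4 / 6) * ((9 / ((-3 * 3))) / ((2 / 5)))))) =601 / 11880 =0.05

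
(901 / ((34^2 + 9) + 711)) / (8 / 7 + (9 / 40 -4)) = -9010 / 49379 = -0.18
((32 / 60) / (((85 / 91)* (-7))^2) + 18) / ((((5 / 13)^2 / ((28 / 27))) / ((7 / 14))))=63.14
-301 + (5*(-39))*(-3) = 284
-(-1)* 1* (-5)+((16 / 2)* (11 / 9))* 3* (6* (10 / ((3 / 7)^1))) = 4101.67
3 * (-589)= -1767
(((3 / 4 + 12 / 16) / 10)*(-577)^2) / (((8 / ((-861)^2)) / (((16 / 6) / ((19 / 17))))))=4195723406553 / 380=11041377385.67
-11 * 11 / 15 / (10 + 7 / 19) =-2299 / 2955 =-0.78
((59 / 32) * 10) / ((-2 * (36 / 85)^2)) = -2131375 / 41472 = -51.39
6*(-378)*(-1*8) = 18144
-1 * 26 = -26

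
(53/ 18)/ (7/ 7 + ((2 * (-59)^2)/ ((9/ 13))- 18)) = 53/ 180706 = 0.00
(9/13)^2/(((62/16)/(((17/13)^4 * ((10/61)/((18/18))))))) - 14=-127243725386/9127495819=-13.94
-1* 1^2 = -1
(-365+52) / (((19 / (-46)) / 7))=100786 / 19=5304.53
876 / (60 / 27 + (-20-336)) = -1971 / 796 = -2.48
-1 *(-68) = 68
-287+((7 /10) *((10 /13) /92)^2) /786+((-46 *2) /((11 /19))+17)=-2652240155999 /6183688368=-428.91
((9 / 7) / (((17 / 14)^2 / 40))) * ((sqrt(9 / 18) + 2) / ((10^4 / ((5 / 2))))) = 63 * sqrt(2) / 14450 + 126 / 7225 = 0.02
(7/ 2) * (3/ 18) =7/ 12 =0.58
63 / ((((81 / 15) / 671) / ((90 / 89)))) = 704550 / 89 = 7916.29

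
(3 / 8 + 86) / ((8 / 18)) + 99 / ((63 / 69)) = 67821 / 224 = 302.77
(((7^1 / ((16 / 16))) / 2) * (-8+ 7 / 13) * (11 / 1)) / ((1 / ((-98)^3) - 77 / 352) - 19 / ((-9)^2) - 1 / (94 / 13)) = 53524615847472 / 110231310865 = 485.57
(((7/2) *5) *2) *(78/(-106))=-1365/53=-25.75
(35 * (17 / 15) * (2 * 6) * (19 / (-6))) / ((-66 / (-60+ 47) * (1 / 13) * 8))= -482.46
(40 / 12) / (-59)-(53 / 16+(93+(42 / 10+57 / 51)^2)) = -2550414253 / 20461200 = -124.65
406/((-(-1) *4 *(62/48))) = 2436/31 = 78.58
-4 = -4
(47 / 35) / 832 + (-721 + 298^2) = 2564977007 / 29120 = 88083.00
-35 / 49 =-5 / 7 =-0.71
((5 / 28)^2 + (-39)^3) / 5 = -46506071 / 3920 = -11863.79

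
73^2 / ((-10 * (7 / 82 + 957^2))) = -218489 / 375498125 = -0.00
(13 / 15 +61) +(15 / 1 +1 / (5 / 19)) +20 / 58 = 7048 / 87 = 81.01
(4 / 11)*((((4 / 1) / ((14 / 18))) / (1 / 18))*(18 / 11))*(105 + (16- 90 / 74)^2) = 20666461824 / 1159543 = 17822.94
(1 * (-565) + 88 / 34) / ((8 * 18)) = -3187 / 816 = -3.91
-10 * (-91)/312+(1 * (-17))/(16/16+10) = 181/132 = 1.37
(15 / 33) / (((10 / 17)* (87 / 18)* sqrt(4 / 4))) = 51 / 319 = 0.16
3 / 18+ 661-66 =595.17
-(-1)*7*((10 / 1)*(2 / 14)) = 10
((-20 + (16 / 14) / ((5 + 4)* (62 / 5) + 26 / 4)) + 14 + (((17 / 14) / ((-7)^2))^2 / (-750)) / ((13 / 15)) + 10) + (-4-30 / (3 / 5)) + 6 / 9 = -53454960327127 / 1083759058200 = -49.32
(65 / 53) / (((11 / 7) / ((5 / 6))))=2275 / 3498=0.65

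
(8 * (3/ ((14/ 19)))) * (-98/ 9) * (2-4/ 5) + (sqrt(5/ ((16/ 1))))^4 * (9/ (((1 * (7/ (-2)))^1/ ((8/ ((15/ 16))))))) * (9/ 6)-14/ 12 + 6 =-44518/ 105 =-423.98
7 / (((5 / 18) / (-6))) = -756 / 5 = -151.20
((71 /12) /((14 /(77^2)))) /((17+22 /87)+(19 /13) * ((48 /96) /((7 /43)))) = 158701543 /1377044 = 115.25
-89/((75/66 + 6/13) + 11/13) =-25454/699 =-36.41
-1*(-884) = 884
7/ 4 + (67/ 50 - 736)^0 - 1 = 7/ 4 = 1.75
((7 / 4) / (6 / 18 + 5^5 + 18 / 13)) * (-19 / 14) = -39 / 51344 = -0.00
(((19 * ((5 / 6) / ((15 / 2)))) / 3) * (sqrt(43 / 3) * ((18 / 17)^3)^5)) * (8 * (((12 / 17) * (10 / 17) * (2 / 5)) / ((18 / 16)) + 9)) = 33469778694859974770688 * sqrt(129) / 827240261886336764177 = 459.53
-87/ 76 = -1.14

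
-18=-18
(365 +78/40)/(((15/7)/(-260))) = -667849/15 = -44523.27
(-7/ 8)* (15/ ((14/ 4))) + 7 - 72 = -275/ 4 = -68.75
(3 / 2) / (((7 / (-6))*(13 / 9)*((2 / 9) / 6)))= -2187 / 91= -24.03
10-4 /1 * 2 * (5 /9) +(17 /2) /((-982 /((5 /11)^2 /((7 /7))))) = 11878375 /2138796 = 5.55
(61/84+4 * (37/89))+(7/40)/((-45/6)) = 2.37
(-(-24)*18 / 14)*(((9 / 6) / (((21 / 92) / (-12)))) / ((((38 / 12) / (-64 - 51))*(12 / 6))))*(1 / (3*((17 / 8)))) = 109693440 / 15827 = 6930.78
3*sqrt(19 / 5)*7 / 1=21*sqrt(95) / 5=40.94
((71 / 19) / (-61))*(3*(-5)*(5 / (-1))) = -5325 / 1159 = -4.59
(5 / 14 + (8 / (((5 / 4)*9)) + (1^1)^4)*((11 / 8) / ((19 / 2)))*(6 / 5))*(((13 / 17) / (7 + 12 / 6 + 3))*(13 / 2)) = 1103063 / 4069800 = 0.27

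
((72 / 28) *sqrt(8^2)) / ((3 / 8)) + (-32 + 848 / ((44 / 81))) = 121964 / 77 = 1583.95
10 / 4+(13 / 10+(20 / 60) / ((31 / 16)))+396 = 185987 / 465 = 399.97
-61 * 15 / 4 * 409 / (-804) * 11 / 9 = 1372195 / 9648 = 142.23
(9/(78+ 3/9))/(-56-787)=-9/66035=-0.00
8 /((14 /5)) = 20 /7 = 2.86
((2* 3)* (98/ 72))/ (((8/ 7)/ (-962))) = -164983/ 24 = -6874.29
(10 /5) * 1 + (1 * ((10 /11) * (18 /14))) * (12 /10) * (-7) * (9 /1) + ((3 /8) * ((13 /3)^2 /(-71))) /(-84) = -135977341 /1574496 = -86.36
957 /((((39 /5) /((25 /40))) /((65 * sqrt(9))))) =119625 /8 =14953.12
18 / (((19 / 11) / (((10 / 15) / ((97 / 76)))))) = 528 / 97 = 5.44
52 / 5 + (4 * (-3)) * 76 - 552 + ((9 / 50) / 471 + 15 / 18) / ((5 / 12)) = -28487632 / 19625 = -1451.60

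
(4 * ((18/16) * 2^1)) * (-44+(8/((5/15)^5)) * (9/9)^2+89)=17901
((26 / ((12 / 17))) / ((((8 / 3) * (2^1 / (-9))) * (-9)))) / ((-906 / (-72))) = 0.55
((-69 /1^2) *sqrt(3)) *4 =-276 *sqrt(3) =-478.05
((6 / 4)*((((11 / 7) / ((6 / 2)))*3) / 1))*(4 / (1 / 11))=726 / 7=103.71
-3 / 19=-0.16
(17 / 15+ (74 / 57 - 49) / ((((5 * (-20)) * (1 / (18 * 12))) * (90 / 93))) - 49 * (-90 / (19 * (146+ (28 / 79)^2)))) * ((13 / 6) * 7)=1656.08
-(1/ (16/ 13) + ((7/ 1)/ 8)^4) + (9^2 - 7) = 297375/ 4096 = 72.60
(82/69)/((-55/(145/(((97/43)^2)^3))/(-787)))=11830342447120814/632225751741111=18.71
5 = 5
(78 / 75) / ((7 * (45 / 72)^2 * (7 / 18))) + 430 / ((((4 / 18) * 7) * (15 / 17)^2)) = 10903577 / 30625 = 356.04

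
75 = 75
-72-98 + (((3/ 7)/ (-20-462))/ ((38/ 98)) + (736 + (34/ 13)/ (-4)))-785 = -13075471/ 59527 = -219.66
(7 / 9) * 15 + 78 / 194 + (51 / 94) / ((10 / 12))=869843 / 68385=12.72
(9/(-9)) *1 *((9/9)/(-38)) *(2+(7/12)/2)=55/912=0.06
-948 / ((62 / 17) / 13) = -3379.16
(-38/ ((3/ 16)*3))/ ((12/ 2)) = -304/ 27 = -11.26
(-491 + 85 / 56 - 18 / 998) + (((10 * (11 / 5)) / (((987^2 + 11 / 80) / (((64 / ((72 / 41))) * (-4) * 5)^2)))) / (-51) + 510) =182307865930335167 / 8996386832380584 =20.26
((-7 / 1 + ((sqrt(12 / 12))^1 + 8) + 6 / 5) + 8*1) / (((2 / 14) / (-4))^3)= -1229312 / 5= -245862.40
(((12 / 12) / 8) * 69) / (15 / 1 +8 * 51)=0.02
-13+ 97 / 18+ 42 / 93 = -7.16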